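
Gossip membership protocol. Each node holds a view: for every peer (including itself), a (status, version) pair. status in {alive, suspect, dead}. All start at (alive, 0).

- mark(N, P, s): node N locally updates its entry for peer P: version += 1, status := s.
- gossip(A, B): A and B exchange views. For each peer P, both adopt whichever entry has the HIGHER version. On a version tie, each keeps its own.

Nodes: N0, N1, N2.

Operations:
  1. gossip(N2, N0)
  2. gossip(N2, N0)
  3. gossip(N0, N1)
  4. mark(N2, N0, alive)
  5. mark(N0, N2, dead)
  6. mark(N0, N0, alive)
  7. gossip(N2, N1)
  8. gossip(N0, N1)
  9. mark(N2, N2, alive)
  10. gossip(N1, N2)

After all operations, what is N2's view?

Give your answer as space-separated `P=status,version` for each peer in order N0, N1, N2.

Answer: N0=alive,1 N1=alive,0 N2=alive,1

Derivation:
Op 1: gossip N2<->N0 -> N2.N0=(alive,v0) N2.N1=(alive,v0) N2.N2=(alive,v0) | N0.N0=(alive,v0) N0.N1=(alive,v0) N0.N2=(alive,v0)
Op 2: gossip N2<->N0 -> N2.N0=(alive,v0) N2.N1=(alive,v0) N2.N2=(alive,v0) | N0.N0=(alive,v0) N0.N1=(alive,v0) N0.N2=(alive,v0)
Op 3: gossip N0<->N1 -> N0.N0=(alive,v0) N0.N1=(alive,v0) N0.N2=(alive,v0) | N1.N0=(alive,v0) N1.N1=(alive,v0) N1.N2=(alive,v0)
Op 4: N2 marks N0=alive -> (alive,v1)
Op 5: N0 marks N2=dead -> (dead,v1)
Op 6: N0 marks N0=alive -> (alive,v1)
Op 7: gossip N2<->N1 -> N2.N0=(alive,v1) N2.N1=(alive,v0) N2.N2=(alive,v0) | N1.N0=(alive,v1) N1.N1=(alive,v0) N1.N2=(alive,v0)
Op 8: gossip N0<->N1 -> N0.N0=(alive,v1) N0.N1=(alive,v0) N0.N2=(dead,v1) | N1.N0=(alive,v1) N1.N1=(alive,v0) N1.N2=(dead,v1)
Op 9: N2 marks N2=alive -> (alive,v1)
Op 10: gossip N1<->N2 -> N1.N0=(alive,v1) N1.N1=(alive,v0) N1.N2=(dead,v1) | N2.N0=(alive,v1) N2.N1=(alive,v0) N2.N2=(alive,v1)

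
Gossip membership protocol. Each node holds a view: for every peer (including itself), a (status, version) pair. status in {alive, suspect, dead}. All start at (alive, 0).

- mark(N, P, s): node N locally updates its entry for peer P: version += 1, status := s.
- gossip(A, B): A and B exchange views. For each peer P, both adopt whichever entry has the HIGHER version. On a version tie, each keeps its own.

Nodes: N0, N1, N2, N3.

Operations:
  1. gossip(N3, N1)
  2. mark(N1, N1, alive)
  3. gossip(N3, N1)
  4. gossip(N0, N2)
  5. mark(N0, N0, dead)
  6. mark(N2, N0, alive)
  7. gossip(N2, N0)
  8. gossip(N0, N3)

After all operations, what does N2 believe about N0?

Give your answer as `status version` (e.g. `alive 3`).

Answer: alive 1

Derivation:
Op 1: gossip N3<->N1 -> N3.N0=(alive,v0) N3.N1=(alive,v0) N3.N2=(alive,v0) N3.N3=(alive,v0) | N1.N0=(alive,v0) N1.N1=(alive,v0) N1.N2=(alive,v0) N1.N3=(alive,v0)
Op 2: N1 marks N1=alive -> (alive,v1)
Op 3: gossip N3<->N1 -> N3.N0=(alive,v0) N3.N1=(alive,v1) N3.N2=(alive,v0) N3.N3=(alive,v0) | N1.N0=(alive,v0) N1.N1=(alive,v1) N1.N2=(alive,v0) N1.N3=(alive,v0)
Op 4: gossip N0<->N2 -> N0.N0=(alive,v0) N0.N1=(alive,v0) N0.N2=(alive,v0) N0.N3=(alive,v0) | N2.N0=(alive,v0) N2.N1=(alive,v0) N2.N2=(alive,v0) N2.N3=(alive,v0)
Op 5: N0 marks N0=dead -> (dead,v1)
Op 6: N2 marks N0=alive -> (alive,v1)
Op 7: gossip N2<->N0 -> N2.N0=(alive,v1) N2.N1=(alive,v0) N2.N2=(alive,v0) N2.N3=(alive,v0) | N0.N0=(dead,v1) N0.N1=(alive,v0) N0.N2=(alive,v0) N0.N3=(alive,v0)
Op 8: gossip N0<->N3 -> N0.N0=(dead,v1) N0.N1=(alive,v1) N0.N2=(alive,v0) N0.N3=(alive,v0) | N3.N0=(dead,v1) N3.N1=(alive,v1) N3.N2=(alive,v0) N3.N3=(alive,v0)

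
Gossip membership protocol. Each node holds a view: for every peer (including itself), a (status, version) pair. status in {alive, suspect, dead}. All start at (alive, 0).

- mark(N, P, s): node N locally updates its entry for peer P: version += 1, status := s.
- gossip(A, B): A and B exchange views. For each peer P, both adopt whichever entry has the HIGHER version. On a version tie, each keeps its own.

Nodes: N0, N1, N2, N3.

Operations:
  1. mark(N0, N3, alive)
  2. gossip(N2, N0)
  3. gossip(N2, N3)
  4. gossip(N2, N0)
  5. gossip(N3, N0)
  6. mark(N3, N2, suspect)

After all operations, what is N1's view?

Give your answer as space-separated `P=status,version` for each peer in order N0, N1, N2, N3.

Answer: N0=alive,0 N1=alive,0 N2=alive,0 N3=alive,0

Derivation:
Op 1: N0 marks N3=alive -> (alive,v1)
Op 2: gossip N2<->N0 -> N2.N0=(alive,v0) N2.N1=(alive,v0) N2.N2=(alive,v0) N2.N3=(alive,v1) | N0.N0=(alive,v0) N0.N1=(alive,v0) N0.N2=(alive,v0) N0.N3=(alive,v1)
Op 3: gossip N2<->N3 -> N2.N0=(alive,v0) N2.N1=(alive,v0) N2.N2=(alive,v0) N2.N3=(alive,v1) | N3.N0=(alive,v0) N3.N1=(alive,v0) N3.N2=(alive,v0) N3.N3=(alive,v1)
Op 4: gossip N2<->N0 -> N2.N0=(alive,v0) N2.N1=(alive,v0) N2.N2=(alive,v0) N2.N3=(alive,v1) | N0.N0=(alive,v0) N0.N1=(alive,v0) N0.N2=(alive,v0) N0.N3=(alive,v1)
Op 5: gossip N3<->N0 -> N3.N0=(alive,v0) N3.N1=(alive,v0) N3.N2=(alive,v0) N3.N3=(alive,v1) | N0.N0=(alive,v0) N0.N1=(alive,v0) N0.N2=(alive,v0) N0.N3=(alive,v1)
Op 6: N3 marks N2=suspect -> (suspect,v1)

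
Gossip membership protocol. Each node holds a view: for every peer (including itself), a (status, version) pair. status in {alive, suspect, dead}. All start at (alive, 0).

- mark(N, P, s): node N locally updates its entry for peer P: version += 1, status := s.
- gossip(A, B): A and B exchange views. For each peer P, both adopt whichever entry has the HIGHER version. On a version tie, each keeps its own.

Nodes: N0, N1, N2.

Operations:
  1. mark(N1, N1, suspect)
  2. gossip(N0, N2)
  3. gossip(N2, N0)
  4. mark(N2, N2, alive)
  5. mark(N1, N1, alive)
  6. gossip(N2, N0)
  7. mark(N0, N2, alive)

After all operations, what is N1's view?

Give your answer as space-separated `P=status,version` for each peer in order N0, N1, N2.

Op 1: N1 marks N1=suspect -> (suspect,v1)
Op 2: gossip N0<->N2 -> N0.N0=(alive,v0) N0.N1=(alive,v0) N0.N2=(alive,v0) | N2.N0=(alive,v0) N2.N1=(alive,v0) N2.N2=(alive,v0)
Op 3: gossip N2<->N0 -> N2.N0=(alive,v0) N2.N1=(alive,v0) N2.N2=(alive,v0) | N0.N0=(alive,v0) N0.N1=(alive,v0) N0.N2=(alive,v0)
Op 4: N2 marks N2=alive -> (alive,v1)
Op 5: N1 marks N1=alive -> (alive,v2)
Op 6: gossip N2<->N0 -> N2.N0=(alive,v0) N2.N1=(alive,v0) N2.N2=(alive,v1) | N0.N0=(alive,v0) N0.N1=(alive,v0) N0.N2=(alive,v1)
Op 7: N0 marks N2=alive -> (alive,v2)

Answer: N0=alive,0 N1=alive,2 N2=alive,0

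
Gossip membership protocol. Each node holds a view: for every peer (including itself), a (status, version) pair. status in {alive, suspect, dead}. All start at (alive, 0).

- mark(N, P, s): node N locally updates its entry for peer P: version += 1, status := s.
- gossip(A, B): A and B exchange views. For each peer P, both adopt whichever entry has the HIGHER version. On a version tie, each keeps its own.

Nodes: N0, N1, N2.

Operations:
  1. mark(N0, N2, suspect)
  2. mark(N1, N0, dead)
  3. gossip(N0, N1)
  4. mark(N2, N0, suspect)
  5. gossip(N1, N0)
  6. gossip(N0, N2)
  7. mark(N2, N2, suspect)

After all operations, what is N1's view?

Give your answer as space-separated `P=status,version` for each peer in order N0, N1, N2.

Answer: N0=dead,1 N1=alive,0 N2=suspect,1

Derivation:
Op 1: N0 marks N2=suspect -> (suspect,v1)
Op 2: N1 marks N0=dead -> (dead,v1)
Op 3: gossip N0<->N1 -> N0.N0=(dead,v1) N0.N1=(alive,v0) N0.N2=(suspect,v1) | N1.N0=(dead,v1) N1.N1=(alive,v0) N1.N2=(suspect,v1)
Op 4: N2 marks N0=suspect -> (suspect,v1)
Op 5: gossip N1<->N0 -> N1.N0=(dead,v1) N1.N1=(alive,v0) N1.N2=(suspect,v1) | N0.N0=(dead,v1) N0.N1=(alive,v0) N0.N2=(suspect,v1)
Op 6: gossip N0<->N2 -> N0.N0=(dead,v1) N0.N1=(alive,v0) N0.N2=(suspect,v1) | N2.N0=(suspect,v1) N2.N1=(alive,v0) N2.N2=(suspect,v1)
Op 7: N2 marks N2=suspect -> (suspect,v2)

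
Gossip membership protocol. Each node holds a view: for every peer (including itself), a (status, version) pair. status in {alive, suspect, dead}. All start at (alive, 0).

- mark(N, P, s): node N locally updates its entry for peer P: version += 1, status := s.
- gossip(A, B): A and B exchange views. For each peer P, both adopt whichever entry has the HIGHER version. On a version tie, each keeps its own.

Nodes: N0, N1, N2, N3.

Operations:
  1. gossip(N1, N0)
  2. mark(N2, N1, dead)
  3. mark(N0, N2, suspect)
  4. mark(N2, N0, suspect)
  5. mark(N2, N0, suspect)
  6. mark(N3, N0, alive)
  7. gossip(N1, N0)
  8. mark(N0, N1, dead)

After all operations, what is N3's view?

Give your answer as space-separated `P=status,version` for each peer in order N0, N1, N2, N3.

Answer: N0=alive,1 N1=alive,0 N2=alive,0 N3=alive,0

Derivation:
Op 1: gossip N1<->N0 -> N1.N0=(alive,v0) N1.N1=(alive,v0) N1.N2=(alive,v0) N1.N3=(alive,v0) | N0.N0=(alive,v0) N0.N1=(alive,v0) N0.N2=(alive,v0) N0.N3=(alive,v0)
Op 2: N2 marks N1=dead -> (dead,v1)
Op 3: N0 marks N2=suspect -> (suspect,v1)
Op 4: N2 marks N0=suspect -> (suspect,v1)
Op 5: N2 marks N0=suspect -> (suspect,v2)
Op 6: N3 marks N0=alive -> (alive,v1)
Op 7: gossip N1<->N0 -> N1.N0=(alive,v0) N1.N1=(alive,v0) N1.N2=(suspect,v1) N1.N3=(alive,v0) | N0.N0=(alive,v0) N0.N1=(alive,v0) N0.N2=(suspect,v1) N0.N3=(alive,v0)
Op 8: N0 marks N1=dead -> (dead,v1)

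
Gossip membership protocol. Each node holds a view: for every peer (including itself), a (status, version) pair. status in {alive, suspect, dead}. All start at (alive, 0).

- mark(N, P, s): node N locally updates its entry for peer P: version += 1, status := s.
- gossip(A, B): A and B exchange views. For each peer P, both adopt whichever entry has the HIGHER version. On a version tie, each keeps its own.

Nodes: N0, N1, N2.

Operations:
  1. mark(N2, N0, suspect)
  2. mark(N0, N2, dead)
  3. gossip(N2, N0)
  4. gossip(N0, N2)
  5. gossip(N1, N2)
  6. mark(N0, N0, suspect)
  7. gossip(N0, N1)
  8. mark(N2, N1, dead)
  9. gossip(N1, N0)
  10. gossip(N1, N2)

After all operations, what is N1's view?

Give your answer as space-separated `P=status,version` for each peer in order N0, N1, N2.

Answer: N0=suspect,2 N1=dead,1 N2=dead,1

Derivation:
Op 1: N2 marks N0=suspect -> (suspect,v1)
Op 2: N0 marks N2=dead -> (dead,v1)
Op 3: gossip N2<->N0 -> N2.N0=(suspect,v1) N2.N1=(alive,v0) N2.N2=(dead,v1) | N0.N0=(suspect,v1) N0.N1=(alive,v0) N0.N2=(dead,v1)
Op 4: gossip N0<->N2 -> N0.N0=(suspect,v1) N0.N1=(alive,v0) N0.N2=(dead,v1) | N2.N0=(suspect,v1) N2.N1=(alive,v0) N2.N2=(dead,v1)
Op 5: gossip N1<->N2 -> N1.N0=(suspect,v1) N1.N1=(alive,v0) N1.N2=(dead,v1) | N2.N0=(suspect,v1) N2.N1=(alive,v0) N2.N2=(dead,v1)
Op 6: N0 marks N0=suspect -> (suspect,v2)
Op 7: gossip N0<->N1 -> N0.N0=(suspect,v2) N0.N1=(alive,v0) N0.N2=(dead,v1) | N1.N0=(suspect,v2) N1.N1=(alive,v0) N1.N2=(dead,v1)
Op 8: N2 marks N1=dead -> (dead,v1)
Op 9: gossip N1<->N0 -> N1.N0=(suspect,v2) N1.N1=(alive,v0) N1.N2=(dead,v1) | N0.N0=(suspect,v2) N0.N1=(alive,v0) N0.N2=(dead,v1)
Op 10: gossip N1<->N2 -> N1.N0=(suspect,v2) N1.N1=(dead,v1) N1.N2=(dead,v1) | N2.N0=(suspect,v2) N2.N1=(dead,v1) N2.N2=(dead,v1)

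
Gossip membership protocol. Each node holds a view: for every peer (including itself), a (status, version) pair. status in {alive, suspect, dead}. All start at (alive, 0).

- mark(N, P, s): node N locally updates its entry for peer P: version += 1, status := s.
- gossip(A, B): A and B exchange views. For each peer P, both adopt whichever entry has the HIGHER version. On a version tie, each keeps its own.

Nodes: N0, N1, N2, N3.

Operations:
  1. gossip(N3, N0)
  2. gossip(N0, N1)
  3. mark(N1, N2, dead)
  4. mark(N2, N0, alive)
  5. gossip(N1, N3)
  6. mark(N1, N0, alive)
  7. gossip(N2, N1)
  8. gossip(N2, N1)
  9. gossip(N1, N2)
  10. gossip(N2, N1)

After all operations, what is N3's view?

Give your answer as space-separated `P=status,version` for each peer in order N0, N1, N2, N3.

Op 1: gossip N3<->N0 -> N3.N0=(alive,v0) N3.N1=(alive,v0) N3.N2=(alive,v0) N3.N3=(alive,v0) | N0.N0=(alive,v0) N0.N1=(alive,v0) N0.N2=(alive,v0) N0.N3=(alive,v0)
Op 2: gossip N0<->N1 -> N0.N0=(alive,v0) N0.N1=(alive,v0) N0.N2=(alive,v0) N0.N3=(alive,v0) | N1.N0=(alive,v0) N1.N1=(alive,v0) N1.N2=(alive,v0) N1.N3=(alive,v0)
Op 3: N1 marks N2=dead -> (dead,v1)
Op 4: N2 marks N0=alive -> (alive,v1)
Op 5: gossip N1<->N3 -> N1.N0=(alive,v0) N1.N1=(alive,v0) N1.N2=(dead,v1) N1.N3=(alive,v0) | N3.N0=(alive,v0) N3.N1=(alive,v0) N3.N2=(dead,v1) N3.N3=(alive,v0)
Op 6: N1 marks N0=alive -> (alive,v1)
Op 7: gossip N2<->N1 -> N2.N0=(alive,v1) N2.N1=(alive,v0) N2.N2=(dead,v1) N2.N3=(alive,v0) | N1.N0=(alive,v1) N1.N1=(alive,v0) N1.N2=(dead,v1) N1.N3=(alive,v0)
Op 8: gossip N2<->N1 -> N2.N0=(alive,v1) N2.N1=(alive,v0) N2.N2=(dead,v1) N2.N3=(alive,v0) | N1.N0=(alive,v1) N1.N1=(alive,v0) N1.N2=(dead,v1) N1.N3=(alive,v0)
Op 9: gossip N1<->N2 -> N1.N0=(alive,v1) N1.N1=(alive,v0) N1.N2=(dead,v1) N1.N3=(alive,v0) | N2.N0=(alive,v1) N2.N1=(alive,v0) N2.N2=(dead,v1) N2.N3=(alive,v0)
Op 10: gossip N2<->N1 -> N2.N0=(alive,v1) N2.N1=(alive,v0) N2.N2=(dead,v1) N2.N3=(alive,v0) | N1.N0=(alive,v1) N1.N1=(alive,v0) N1.N2=(dead,v1) N1.N3=(alive,v0)

Answer: N0=alive,0 N1=alive,0 N2=dead,1 N3=alive,0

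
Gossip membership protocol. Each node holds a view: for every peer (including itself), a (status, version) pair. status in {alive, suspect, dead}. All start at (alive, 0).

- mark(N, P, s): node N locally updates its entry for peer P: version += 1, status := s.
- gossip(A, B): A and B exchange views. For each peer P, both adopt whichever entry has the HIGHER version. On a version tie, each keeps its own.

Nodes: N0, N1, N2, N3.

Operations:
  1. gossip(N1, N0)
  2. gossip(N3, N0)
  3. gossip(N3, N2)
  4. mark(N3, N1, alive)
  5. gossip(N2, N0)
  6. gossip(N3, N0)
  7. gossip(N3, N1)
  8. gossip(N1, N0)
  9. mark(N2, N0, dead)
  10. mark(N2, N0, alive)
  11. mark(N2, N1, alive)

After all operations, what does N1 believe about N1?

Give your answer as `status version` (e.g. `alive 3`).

Op 1: gossip N1<->N0 -> N1.N0=(alive,v0) N1.N1=(alive,v0) N1.N2=(alive,v0) N1.N3=(alive,v0) | N0.N0=(alive,v0) N0.N1=(alive,v0) N0.N2=(alive,v0) N0.N3=(alive,v0)
Op 2: gossip N3<->N0 -> N3.N0=(alive,v0) N3.N1=(alive,v0) N3.N2=(alive,v0) N3.N3=(alive,v0) | N0.N0=(alive,v0) N0.N1=(alive,v0) N0.N2=(alive,v0) N0.N3=(alive,v0)
Op 3: gossip N3<->N2 -> N3.N0=(alive,v0) N3.N1=(alive,v0) N3.N2=(alive,v0) N3.N3=(alive,v0) | N2.N0=(alive,v0) N2.N1=(alive,v0) N2.N2=(alive,v0) N2.N3=(alive,v0)
Op 4: N3 marks N1=alive -> (alive,v1)
Op 5: gossip N2<->N0 -> N2.N0=(alive,v0) N2.N1=(alive,v0) N2.N2=(alive,v0) N2.N3=(alive,v0) | N0.N0=(alive,v0) N0.N1=(alive,v0) N0.N2=(alive,v0) N0.N3=(alive,v0)
Op 6: gossip N3<->N0 -> N3.N0=(alive,v0) N3.N1=(alive,v1) N3.N2=(alive,v0) N3.N3=(alive,v0) | N0.N0=(alive,v0) N0.N1=(alive,v1) N0.N2=(alive,v0) N0.N3=(alive,v0)
Op 7: gossip N3<->N1 -> N3.N0=(alive,v0) N3.N1=(alive,v1) N3.N2=(alive,v0) N3.N3=(alive,v0) | N1.N0=(alive,v0) N1.N1=(alive,v1) N1.N2=(alive,v0) N1.N3=(alive,v0)
Op 8: gossip N1<->N0 -> N1.N0=(alive,v0) N1.N1=(alive,v1) N1.N2=(alive,v0) N1.N3=(alive,v0) | N0.N0=(alive,v0) N0.N1=(alive,v1) N0.N2=(alive,v0) N0.N3=(alive,v0)
Op 9: N2 marks N0=dead -> (dead,v1)
Op 10: N2 marks N0=alive -> (alive,v2)
Op 11: N2 marks N1=alive -> (alive,v1)

Answer: alive 1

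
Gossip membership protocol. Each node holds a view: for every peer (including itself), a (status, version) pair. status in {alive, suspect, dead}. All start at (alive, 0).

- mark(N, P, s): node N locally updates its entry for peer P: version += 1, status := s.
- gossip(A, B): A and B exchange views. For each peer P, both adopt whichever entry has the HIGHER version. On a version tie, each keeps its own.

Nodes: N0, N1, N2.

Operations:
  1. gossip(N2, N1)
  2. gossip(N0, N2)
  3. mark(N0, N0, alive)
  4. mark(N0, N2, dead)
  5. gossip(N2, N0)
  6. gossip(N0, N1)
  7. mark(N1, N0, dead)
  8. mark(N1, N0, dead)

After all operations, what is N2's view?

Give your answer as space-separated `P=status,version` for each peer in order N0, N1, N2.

Answer: N0=alive,1 N1=alive,0 N2=dead,1

Derivation:
Op 1: gossip N2<->N1 -> N2.N0=(alive,v0) N2.N1=(alive,v0) N2.N2=(alive,v0) | N1.N0=(alive,v0) N1.N1=(alive,v0) N1.N2=(alive,v0)
Op 2: gossip N0<->N2 -> N0.N0=(alive,v0) N0.N1=(alive,v0) N0.N2=(alive,v0) | N2.N0=(alive,v0) N2.N1=(alive,v0) N2.N2=(alive,v0)
Op 3: N0 marks N0=alive -> (alive,v1)
Op 4: N0 marks N2=dead -> (dead,v1)
Op 5: gossip N2<->N0 -> N2.N0=(alive,v1) N2.N1=(alive,v0) N2.N2=(dead,v1) | N0.N0=(alive,v1) N0.N1=(alive,v0) N0.N2=(dead,v1)
Op 6: gossip N0<->N1 -> N0.N0=(alive,v1) N0.N1=(alive,v0) N0.N2=(dead,v1) | N1.N0=(alive,v1) N1.N1=(alive,v0) N1.N2=(dead,v1)
Op 7: N1 marks N0=dead -> (dead,v2)
Op 8: N1 marks N0=dead -> (dead,v3)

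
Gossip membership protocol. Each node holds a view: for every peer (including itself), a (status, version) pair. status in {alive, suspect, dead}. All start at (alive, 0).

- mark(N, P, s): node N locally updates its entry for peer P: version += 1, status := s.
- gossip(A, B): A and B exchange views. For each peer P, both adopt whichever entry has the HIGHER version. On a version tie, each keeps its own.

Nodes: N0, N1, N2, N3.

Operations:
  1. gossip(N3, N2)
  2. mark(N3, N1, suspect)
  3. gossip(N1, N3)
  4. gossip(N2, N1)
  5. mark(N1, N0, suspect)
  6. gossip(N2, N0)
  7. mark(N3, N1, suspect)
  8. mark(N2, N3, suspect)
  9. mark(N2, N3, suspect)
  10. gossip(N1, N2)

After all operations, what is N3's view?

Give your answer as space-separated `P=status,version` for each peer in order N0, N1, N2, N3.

Answer: N0=alive,0 N1=suspect,2 N2=alive,0 N3=alive,0

Derivation:
Op 1: gossip N3<->N2 -> N3.N0=(alive,v0) N3.N1=(alive,v0) N3.N2=(alive,v0) N3.N3=(alive,v0) | N2.N0=(alive,v0) N2.N1=(alive,v0) N2.N2=(alive,v0) N2.N3=(alive,v0)
Op 2: N3 marks N1=suspect -> (suspect,v1)
Op 3: gossip N1<->N3 -> N1.N0=(alive,v0) N1.N1=(suspect,v1) N1.N2=(alive,v0) N1.N3=(alive,v0) | N3.N0=(alive,v0) N3.N1=(suspect,v1) N3.N2=(alive,v0) N3.N3=(alive,v0)
Op 4: gossip N2<->N1 -> N2.N0=(alive,v0) N2.N1=(suspect,v1) N2.N2=(alive,v0) N2.N3=(alive,v0) | N1.N0=(alive,v0) N1.N1=(suspect,v1) N1.N2=(alive,v0) N1.N3=(alive,v0)
Op 5: N1 marks N0=suspect -> (suspect,v1)
Op 6: gossip N2<->N0 -> N2.N0=(alive,v0) N2.N1=(suspect,v1) N2.N2=(alive,v0) N2.N3=(alive,v0) | N0.N0=(alive,v0) N0.N1=(suspect,v1) N0.N2=(alive,v0) N0.N3=(alive,v0)
Op 7: N3 marks N1=suspect -> (suspect,v2)
Op 8: N2 marks N3=suspect -> (suspect,v1)
Op 9: N2 marks N3=suspect -> (suspect,v2)
Op 10: gossip N1<->N2 -> N1.N0=(suspect,v1) N1.N1=(suspect,v1) N1.N2=(alive,v0) N1.N3=(suspect,v2) | N2.N0=(suspect,v1) N2.N1=(suspect,v1) N2.N2=(alive,v0) N2.N3=(suspect,v2)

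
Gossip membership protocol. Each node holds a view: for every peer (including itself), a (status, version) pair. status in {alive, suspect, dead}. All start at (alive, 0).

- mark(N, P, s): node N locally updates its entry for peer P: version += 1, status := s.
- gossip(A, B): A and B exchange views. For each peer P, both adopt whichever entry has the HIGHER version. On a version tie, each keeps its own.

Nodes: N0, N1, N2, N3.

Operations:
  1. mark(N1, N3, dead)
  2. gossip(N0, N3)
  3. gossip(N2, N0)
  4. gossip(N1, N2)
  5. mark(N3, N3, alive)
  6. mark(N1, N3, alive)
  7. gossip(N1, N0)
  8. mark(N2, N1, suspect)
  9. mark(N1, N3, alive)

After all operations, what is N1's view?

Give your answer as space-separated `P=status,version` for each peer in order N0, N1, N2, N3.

Answer: N0=alive,0 N1=alive,0 N2=alive,0 N3=alive,3

Derivation:
Op 1: N1 marks N3=dead -> (dead,v1)
Op 2: gossip N0<->N3 -> N0.N0=(alive,v0) N0.N1=(alive,v0) N0.N2=(alive,v0) N0.N3=(alive,v0) | N3.N0=(alive,v0) N3.N1=(alive,v0) N3.N2=(alive,v0) N3.N3=(alive,v0)
Op 3: gossip N2<->N0 -> N2.N0=(alive,v0) N2.N1=(alive,v0) N2.N2=(alive,v0) N2.N3=(alive,v0) | N0.N0=(alive,v0) N0.N1=(alive,v0) N0.N2=(alive,v0) N0.N3=(alive,v0)
Op 4: gossip N1<->N2 -> N1.N0=(alive,v0) N1.N1=(alive,v0) N1.N2=(alive,v0) N1.N3=(dead,v1) | N2.N0=(alive,v0) N2.N1=(alive,v0) N2.N2=(alive,v0) N2.N3=(dead,v1)
Op 5: N3 marks N3=alive -> (alive,v1)
Op 6: N1 marks N3=alive -> (alive,v2)
Op 7: gossip N1<->N0 -> N1.N0=(alive,v0) N1.N1=(alive,v0) N1.N2=(alive,v0) N1.N3=(alive,v2) | N0.N0=(alive,v0) N0.N1=(alive,v0) N0.N2=(alive,v0) N0.N3=(alive,v2)
Op 8: N2 marks N1=suspect -> (suspect,v1)
Op 9: N1 marks N3=alive -> (alive,v3)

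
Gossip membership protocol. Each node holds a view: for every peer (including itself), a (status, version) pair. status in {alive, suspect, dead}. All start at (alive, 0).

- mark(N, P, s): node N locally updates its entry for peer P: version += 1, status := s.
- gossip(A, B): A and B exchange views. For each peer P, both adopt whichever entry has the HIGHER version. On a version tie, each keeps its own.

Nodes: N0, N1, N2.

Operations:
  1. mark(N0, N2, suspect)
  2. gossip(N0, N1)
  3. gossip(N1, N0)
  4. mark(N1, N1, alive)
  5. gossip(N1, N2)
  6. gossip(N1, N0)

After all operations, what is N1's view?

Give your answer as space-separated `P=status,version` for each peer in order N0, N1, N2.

Op 1: N0 marks N2=suspect -> (suspect,v1)
Op 2: gossip N0<->N1 -> N0.N0=(alive,v0) N0.N1=(alive,v0) N0.N2=(suspect,v1) | N1.N0=(alive,v0) N1.N1=(alive,v0) N1.N2=(suspect,v1)
Op 3: gossip N1<->N0 -> N1.N0=(alive,v0) N1.N1=(alive,v0) N1.N2=(suspect,v1) | N0.N0=(alive,v0) N0.N1=(alive,v0) N0.N2=(suspect,v1)
Op 4: N1 marks N1=alive -> (alive,v1)
Op 5: gossip N1<->N2 -> N1.N0=(alive,v0) N1.N1=(alive,v1) N1.N2=(suspect,v1) | N2.N0=(alive,v0) N2.N1=(alive,v1) N2.N2=(suspect,v1)
Op 6: gossip N1<->N0 -> N1.N0=(alive,v0) N1.N1=(alive,v1) N1.N2=(suspect,v1) | N0.N0=(alive,v0) N0.N1=(alive,v1) N0.N2=(suspect,v1)

Answer: N0=alive,0 N1=alive,1 N2=suspect,1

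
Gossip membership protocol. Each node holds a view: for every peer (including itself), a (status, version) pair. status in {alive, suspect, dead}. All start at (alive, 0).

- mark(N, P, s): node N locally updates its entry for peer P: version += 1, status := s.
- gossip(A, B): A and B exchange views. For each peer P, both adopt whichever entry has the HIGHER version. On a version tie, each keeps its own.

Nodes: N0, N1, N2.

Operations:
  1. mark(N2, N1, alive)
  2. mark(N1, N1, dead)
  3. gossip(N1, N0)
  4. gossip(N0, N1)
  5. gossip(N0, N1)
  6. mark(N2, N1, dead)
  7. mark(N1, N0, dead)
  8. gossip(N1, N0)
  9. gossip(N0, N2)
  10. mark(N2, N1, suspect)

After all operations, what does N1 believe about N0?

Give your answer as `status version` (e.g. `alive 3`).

Op 1: N2 marks N1=alive -> (alive,v1)
Op 2: N1 marks N1=dead -> (dead,v1)
Op 3: gossip N1<->N0 -> N1.N0=(alive,v0) N1.N1=(dead,v1) N1.N2=(alive,v0) | N0.N0=(alive,v0) N0.N1=(dead,v1) N0.N2=(alive,v0)
Op 4: gossip N0<->N1 -> N0.N0=(alive,v0) N0.N1=(dead,v1) N0.N2=(alive,v0) | N1.N0=(alive,v0) N1.N1=(dead,v1) N1.N2=(alive,v0)
Op 5: gossip N0<->N1 -> N0.N0=(alive,v0) N0.N1=(dead,v1) N0.N2=(alive,v0) | N1.N0=(alive,v0) N1.N1=(dead,v1) N1.N2=(alive,v0)
Op 6: N2 marks N1=dead -> (dead,v2)
Op 7: N1 marks N0=dead -> (dead,v1)
Op 8: gossip N1<->N0 -> N1.N0=(dead,v1) N1.N1=(dead,v1) N1.N2=(alive,v0) | N0.N0=(dead,v1) N0.N1=(dead,v1) N0.N2=(alive,v0)
Op 9: gossip N0<->N2 -> N0.N0=(dead,v1) N0.N1=(dead,v2) N0.N2=(alive,v0) | N2.N0=(dead,v1) N2.N1=(dead,v2) N2.N2=(alive,v0)
Op 10: N2 marks N1=suspect -> (suspect,v3)

Answer: dead 1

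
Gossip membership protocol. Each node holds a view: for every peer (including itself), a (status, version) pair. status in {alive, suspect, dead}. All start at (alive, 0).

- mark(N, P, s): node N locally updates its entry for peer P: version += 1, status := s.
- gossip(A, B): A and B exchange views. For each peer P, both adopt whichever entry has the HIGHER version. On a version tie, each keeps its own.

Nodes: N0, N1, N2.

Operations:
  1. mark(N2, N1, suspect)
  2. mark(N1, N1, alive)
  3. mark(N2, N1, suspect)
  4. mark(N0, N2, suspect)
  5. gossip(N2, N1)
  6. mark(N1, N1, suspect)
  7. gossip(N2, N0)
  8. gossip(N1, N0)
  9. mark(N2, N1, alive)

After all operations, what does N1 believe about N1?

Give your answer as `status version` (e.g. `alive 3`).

Op 1: N2 marks N1=suspect -> (suspect,v1)
Op 2: N1 marks N1=alive -> (alive,v1)
Op 3: N2 marks N1=suspect -> (suspect,v2)
Op 4: N0 marks N2=suspect -> (suspect,v1)
Op 5: gossip N2<->N1 -> N2.N0=(alive,v0) N2.N1=(suspect,v2) N2.N2=(alive,v0) | N1.N0=(alive,v0) N1.N1=(suspect,v2) N1.N2=(alive,v0)
Op 6: N1 marks N1=suspect -> (suspect,v3)
Op 7: gossip N2<->N0 -> N2.N0=(alive,v0) N2.N1=(suspect,v2) N2.N2=(suspect,v1) | N0.N0=(alive,v0) N0.N1=(suspect,v2) N0.N2=(suspect,v1)
Op 8: gossip N1<->N0 -> N1.N0=(alive,v0) N1.N1=(suspect,v3) N1.N2=(suspect,v1) | N0.N0=(alive,v0) N0.N1=(suspect,v3) N0.N2=(suspect,v1)
Op 9: N2 marks N1=alive -> (alive,v3)

Answer: suspect 3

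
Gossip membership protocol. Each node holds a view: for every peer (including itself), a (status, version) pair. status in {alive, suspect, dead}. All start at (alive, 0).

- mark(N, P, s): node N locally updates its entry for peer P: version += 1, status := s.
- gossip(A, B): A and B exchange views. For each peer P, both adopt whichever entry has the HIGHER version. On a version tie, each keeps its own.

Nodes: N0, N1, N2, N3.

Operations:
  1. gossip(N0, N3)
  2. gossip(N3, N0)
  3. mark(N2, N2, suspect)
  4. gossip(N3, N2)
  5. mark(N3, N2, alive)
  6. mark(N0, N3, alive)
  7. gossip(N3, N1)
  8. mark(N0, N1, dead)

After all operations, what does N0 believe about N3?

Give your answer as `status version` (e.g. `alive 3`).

Answer: alive 1

Derivation:
Op 1: gossip N0<->N3 -> N0.N0=(alive,v0) N0.N1=(alive,v0) N0.N2=(alive,v0) N0.N3=(alive,v0) | N3.N0=(alive,v0) N3.N1=(alive,v0) N3.N2=(alive,v0) N3.N3=(alive,v0)
Op 2: gossip N3<->N0 -> N3.N0=(alive,v0) N3.N1=(alive,v0) N3.N2=(alive,v0) N3.N3=(alive,v0) | N0.N0=(alive,v0) N0.N1=(alive,v0) N0.N2=(alive,v0) N0.N3=(alive,v0)
Op 3: N2 marks N2=suspect -> (suspect,v1)
Op 4: gossip N3<->N2 -> N3.N0=(alive,v0) N3.N1=(alive,v0) N3.N2=(suspect,v1) N3.N3=(alive,v0) | N2.N0=(alive,v0) N2.N1=(alive,v0) N2.N2=(suspect,v1) N2.N3=(alive,v0)
Op 5: N3 marks N2=alive -> (alive,v2)
Op 6: N0 marks N3=alive -> (alive,v1)
Op 7: gossip N3<->N1 -> N3.N0=(alive,v0) N3.N1=(alive,v0) N3.N2=(alive,v2) N3.N3=(alive,v0) | N1.N0=(alive,v0) N1.N1=(alive,v0) N1.N2=(alive,v2) N1.N3=(alive,v0)
Op 8: N0 marks N1=dead -> (dead,v1)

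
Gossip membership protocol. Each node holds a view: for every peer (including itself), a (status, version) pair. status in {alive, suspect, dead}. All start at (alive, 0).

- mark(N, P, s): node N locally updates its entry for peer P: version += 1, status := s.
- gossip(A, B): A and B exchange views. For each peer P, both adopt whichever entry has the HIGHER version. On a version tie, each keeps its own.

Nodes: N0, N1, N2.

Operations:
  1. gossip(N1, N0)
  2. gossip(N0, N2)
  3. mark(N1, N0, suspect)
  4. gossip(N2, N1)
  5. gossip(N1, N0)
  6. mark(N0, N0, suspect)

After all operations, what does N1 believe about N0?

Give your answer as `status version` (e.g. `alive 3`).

Answer: suspect 1

Derivation:
Op 1: gossip N1<->N0 -> N1.N0=(alive,v0) N1.N1=(alive,v0) N1.N2=(alive,v0) | N0.N0=(alive,v0) N0.N1=(alive,v0) N0.N2=(alive,v0)
Op 2: gossip N0<->N2 -> N0.N0=(alive,v0) N0.N1=(alive,v0) N0.N2=(alive,v0) | N2.N0=(alive,v0) N2.N1=(alive,v0) N2.N2=(alive,v0)
Op 3: N1 marks N0=suspect -> (suspect,v1)
Op 4: gossip N2<->N1 -> N2.N0=(suspect,v1) N2.N1=(alive,v0) N2.N2=(alive,v0) | N1.N0=(suspect,v1) N1.N1=(alive,v0) N1.N2=(alive,v0)
Op 5: gossip N1<->N0 -> N1.N0=(suspect,v1) N1.N1=(alive,v0) N1.N2=(alive,v0) | N0.N0=(suspect,v1) N0.N1=(alive,v0) N0.N2=(alive,v0)
Op 6: N0 marks N0=suspect -> (suspect,v2)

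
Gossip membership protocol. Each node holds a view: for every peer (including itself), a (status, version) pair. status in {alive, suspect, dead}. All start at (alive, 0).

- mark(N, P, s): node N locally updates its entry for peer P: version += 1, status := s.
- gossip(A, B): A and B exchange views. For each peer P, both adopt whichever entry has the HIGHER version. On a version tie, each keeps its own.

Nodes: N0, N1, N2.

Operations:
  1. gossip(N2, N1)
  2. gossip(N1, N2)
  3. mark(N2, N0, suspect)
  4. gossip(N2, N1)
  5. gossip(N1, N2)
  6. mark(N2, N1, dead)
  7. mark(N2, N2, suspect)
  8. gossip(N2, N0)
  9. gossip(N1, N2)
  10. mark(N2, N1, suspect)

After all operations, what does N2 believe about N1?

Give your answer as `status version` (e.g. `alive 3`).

Answer: suspect 2

Derivation:
Op 1: gossip N2<->N1 -> N2.N0=(alive,v0) N2.N1=(alive,v0) N2.N2=(alive,v0) | N1.N0=(alive,v0) N1.N1=(alive,v0) N1.N2=(alive,v0)
Op 2: gossip N1<->N2 -> N1.N0=(alive,v0) N1.N1=(alive,v0) N1.N2=(alive,v0) | N2.N0=(alive,v0) N2.N1=(alive,v0) N2.N2=(alive,v0)
Op 3: N2 marks N0=suspect -> (suspect,v1)
Op 4: gossip N2<->N1 -> N2.N0=(suspect,v1) N2.N1=(alive,v0) N2.N2=(alive,v0) | N1.N0=(suspect,v1) N1.N1=(alive,v0) N1.N2=(alive,v0)
Op 5: gossip N1<->N2 -> N1.N0=(suspect,v1) N1.N1=(alive,v0) N1.N2=(alive,v0) | N2.N0=(suspect,v1) N2.N1=(alive,v0) N2.N2=(alive,v0)
Op 6: N2 marks N1=dead -> (dead,v1)
Op 7: N2 marks N2=suspect -> (suspect,v1)
Op 8: gossip N2<->N0 -> N2.N0=(suspect,v1) N2.N1=(dead,v1) N2.N2=(suspect,v1) | N0.N0=(suspect,v1) N0.N1=(dead,v1) N0.N2=(suspect,v1)
Op 9: gossip N1<->N2 -> N1.N0=(suspect,v1) N1.N1=(dead,v1) N1.N2=(suspect,v1) | N2.N0=(suspect,v1) N2.N1=(dead,v1) N2.N2=(suspect,v1)
Op 10: N2 marks N1=suspect -> (suspect,v2)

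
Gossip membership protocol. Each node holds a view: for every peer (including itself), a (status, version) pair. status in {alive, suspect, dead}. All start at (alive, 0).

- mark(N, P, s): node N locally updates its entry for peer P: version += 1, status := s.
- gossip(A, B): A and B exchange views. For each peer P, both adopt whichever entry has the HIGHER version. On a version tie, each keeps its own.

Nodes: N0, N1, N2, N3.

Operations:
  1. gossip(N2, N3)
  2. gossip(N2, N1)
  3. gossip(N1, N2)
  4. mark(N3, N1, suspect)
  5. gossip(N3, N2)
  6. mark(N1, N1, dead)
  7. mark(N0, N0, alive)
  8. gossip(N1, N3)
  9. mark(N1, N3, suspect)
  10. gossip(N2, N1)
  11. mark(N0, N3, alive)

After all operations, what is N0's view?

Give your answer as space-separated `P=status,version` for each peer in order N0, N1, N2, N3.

Op 1: gossip N2<->N3 -> N2.N0=(alive,v0) N2.N1=(alive,v0) N2.N2=(alive,v0) N2.N3=(alive,v0) | N3.N0=(alive,v0) N3.N1=(alive,v0) N3.N2=(alive,v0) N3.N3=(alive,v0)
Op 2: gossip N2<->N1 -> N2.N0=(alive,v0) N2.N1=(alive,v0) N2.N2=(alive,v0) N2.N3=(alive,v0) | N1.N0=(alive,v0) N1.N1=(alive,v0) N1.N2=(alive,v0) N1.N3=(alive,v0)
Op 3: gossip N1<->N2 -> N1.N0=(alive,v0) N1.N1=(alive,v0) N1.N2=(alive,v0) N1.N3=(alive,v0) | N2.N0=(alive,v0) N2.N1=(alive,v0) N2.N2=(alive,v0) N2.N3=(alive,v0)
Op 4: N3 marks N1=suspect -> (suspect,v1)
Op 5: gossip N3<->N2 -> N3.N0=(alive,v0) N3.N1=(suspect,v1) N3.N2=(alive,v0) N3.N3=(alive,v0) | N2.N0=(alive,v0) N2.N1=(suspect,v1) N2.N2=(alive,v0) N2.N3=(alive,v0)
Op 6: N1 marks N1=dead -> (dead,v1)
Op 7: N0 marks N0=alive -> (alive,v1)
Op 8: gossip N1<->N3 -> N1.N0=(alive,v0) N1.N1=(dead,v1) N1.N2=(alive,v0) N1.N3=(alive,v0) | N3.N0=(alive,v0) N3.N1=(suspect,v1) N3.N2=(alive,v0) N3.N3=(alive,v0)
Op 9: N1 marks N3=suspect -> (suspect,v1)
Op 10: gossip N2<->N1 -> N2.N0=(alive,v0) N2.N1=(suspect,v1) N2.N2=(alive,v0) N2.N3=(suspect,v1) | N1.N0=(alive,v0) N1.N1=(dead,v1) N1.N2=(alive,v0) N1.N3=(suspect,v1)
Op 11: N0 marks N3=alive -> (alive,v1)

Answer: N0=alive,1 N1=alive,0 N2=alive,0 N3=alive,1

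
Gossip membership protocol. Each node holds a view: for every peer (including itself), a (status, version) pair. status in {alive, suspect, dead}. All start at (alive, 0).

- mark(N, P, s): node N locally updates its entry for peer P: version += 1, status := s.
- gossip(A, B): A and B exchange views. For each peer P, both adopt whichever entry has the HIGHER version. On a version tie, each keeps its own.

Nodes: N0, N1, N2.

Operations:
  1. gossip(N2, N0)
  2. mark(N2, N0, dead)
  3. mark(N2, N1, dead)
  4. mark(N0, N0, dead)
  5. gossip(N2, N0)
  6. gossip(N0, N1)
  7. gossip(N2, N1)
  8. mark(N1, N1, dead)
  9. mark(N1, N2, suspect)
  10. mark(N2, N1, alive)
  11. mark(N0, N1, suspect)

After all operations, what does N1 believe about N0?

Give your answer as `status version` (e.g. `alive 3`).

Answer: dead 1

Derivation:
Op 1: gossip N2<->N0 -> N2.N0=(alive,v0) N2.N1=(alive,v0) N2.N2=(alive,v0) | N0.N0=(alive,v0) N0.N1=(alive,v0) N0.N2=(alive,v0)
Op 2: N2 marks N0=dead -> (dead,v1)
Op 3: N2 marks N1=dead -> (dead,v1)
Op 4: N0 marks N0=dead -> (dead,v1)
Op 5: gossip N2<->N0 -> N2.N0=(dead,v1) N2.N1=(dead,v1) N2.N2=(alive,v0) | N0.N0=(dead,v1) N0.N1=(dead,v1) N0.N2=(alive,v0)
Op 6: gossip N0<->N1 -> N0.N0=(dead,v1) N0.N1=(dead,v1) N0.N2=(alive,v0) | N1.N0=(dead,v1) N1.N1=(dead,v1) N1.N2=(alive,v0)
Op 7: gossip N2<->N1 -> N2.N0=(dead,v1) N2.N1=(dead,v1) N2.N2=(alive,v0) | N1.N0=(dead,v1) N1.N1=(dead,v1) N1.N2=(alive,v0)
Op 8: N1 marks N1=dead -> (dead,v2)
Op 9: N1 marks N2=suspect -> (suspect,v1)
Op 10: N2 marks N1=alive -> (alive,v2)
Op 11: N0 marks N1=suspect -> (suspect,v2)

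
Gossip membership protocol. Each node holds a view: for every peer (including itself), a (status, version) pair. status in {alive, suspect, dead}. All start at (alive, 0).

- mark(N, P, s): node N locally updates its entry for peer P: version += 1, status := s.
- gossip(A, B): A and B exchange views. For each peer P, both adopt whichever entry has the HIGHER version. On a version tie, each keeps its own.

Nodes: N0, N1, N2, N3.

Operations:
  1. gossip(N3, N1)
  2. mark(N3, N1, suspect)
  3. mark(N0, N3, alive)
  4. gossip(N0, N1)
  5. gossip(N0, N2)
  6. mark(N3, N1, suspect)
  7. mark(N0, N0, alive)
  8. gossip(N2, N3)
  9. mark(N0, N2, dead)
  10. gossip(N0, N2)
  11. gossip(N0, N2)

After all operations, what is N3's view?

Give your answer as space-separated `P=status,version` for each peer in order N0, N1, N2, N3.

Answer: N0=alive,0 N1=suspect,2 N2=alive,0 N3=alive,1

Derivation:
Op 1: gossip N3<->N1 -> N3.N0=(alive,v0) N3.N1=(alive,v0) N3.N2=(alive,v0) N3.N3=(alive,v0) | N1.N0=(alive,v0) N1.N1=(alive,v0) N1.N2=(alive,v0) N1.N3=(alive,v0)
Op 2: N3 marks N1=suspect -> (suspect,v1)
Op 3: N0 marks N3=alive -> (alive,v1)
Op 4: gossip N0<->N1 -> N0.N0=(alive,v0) N0.N1=(alive,v0) N0.N2=(alive,v0) N0.N3=(alive,v1) | N1.N0=(alive,v0) N1.N1=(alive,v0) N1.N2=(alive,v0) N1.N3=(alive,v1)
Op 5: gossip N0<->N2 -> N0.N0=(alive,v0) N0.N1=(alive,v0) N0.N2=(alive,v0) N0.N3=(alive,v1) | N2.N0=(alive,v0) N2.N1=(alive,v0) N2.N2=(alive,v0) N2.N3=(alive,v1)
Op 6: N3 marks N1=suspect -> (suspect,v2)
Op 7: N0 marks N0=alive -> (alive,v1)
Op 8: gossip N2<->N3 -> N2.N0=(alive,v0) N2.N1=(suspect,v2) N2.N2=(alive,v0) N2.N3=(alive,v1) | N3.N0=(alive,v0) N3.N1=(suspect,v2) N3.N2=(alive,v0) N3.N3=(alive,v1)
Op 9: N0 marks N2=dead -> (dead,v1)
Op 10: gossip N0<->N2 -> N0.N0=(alive,v1) N0.N1=(suspect,v2) N0.N2=(dead,v1) N0.N3=(alive,v1) | N2.N0=(alive,v1) N2.N1=(suspect,v2) N2.N2=(dead,v1) N2.N3=(alive,v1)
Op 11: gossip N0<->N2 -> N0.N0=(alive,v1) N0.N1=(suspect,v2) N0.N2=(dead,v1) N0.N3=(alive,v1) | N2.N0=(alive,v1) N2.N1=(suspect,v2) N2.N2=(dead,v1) N2.N3=(alive,v1)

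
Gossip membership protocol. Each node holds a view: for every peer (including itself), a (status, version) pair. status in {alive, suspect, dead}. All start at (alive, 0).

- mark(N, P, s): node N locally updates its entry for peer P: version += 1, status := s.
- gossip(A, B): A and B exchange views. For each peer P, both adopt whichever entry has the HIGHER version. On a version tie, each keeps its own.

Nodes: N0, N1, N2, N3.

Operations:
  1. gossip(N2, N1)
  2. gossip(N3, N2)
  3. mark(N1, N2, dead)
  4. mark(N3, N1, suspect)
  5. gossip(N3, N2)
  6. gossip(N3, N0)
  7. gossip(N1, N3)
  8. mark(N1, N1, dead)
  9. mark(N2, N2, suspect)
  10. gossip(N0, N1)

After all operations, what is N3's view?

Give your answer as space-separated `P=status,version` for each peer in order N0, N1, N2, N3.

Op 1: gossip N2<->N1 -> N2.N0=(alive,v0) N2.N1=(alive,v0) N2.N2=(alive,v0) N2.N3=(alive,v0) | N1.N0=(alive,v0) N1.N1=(alive,v0) N1.N2=(alive,v0) N1.N3=(alive,v0)
Op 2: gossip N3<->N2 -> N3.N0=(alive,v0) N3.N1=(alive,v0) N3.N2=(alive,v0) N3.N3=(alive,v0) | N2.N0=(alive,v0) N2.N1=(alive,v0) N2.N2=(alive,v0) N2.N3=(alive,v0)
Op 3: N1 marks N2=dead -> (dead,v1)
Op 4: N3 marks N1=suspect -> (suspect,v1)
Op 5: gossip N3<->N2 -> N3.N0=(alive,v0) N3.N1=(suspect,v1) N3.N2=(alive,v0) N3.N3=(alive,v0) | N2.N0=(alive,v0) N2.N1=(suspect,v1) N2.N2=(alive,v0) N2.N3=(alive,v0)
Op 6: gossip N3<->N0 -> N3.N0=(alive,v0) N3.N1=(suspect,v1) N3.N2=(alive,v0) N3.N3=(alive,v0) | N0.N0=(alive,v0) N0.N1=(suspect,v1) N0.N2=(alive,v0) N0.N3=(alive,v0)
Op 7: gossip N1<->N3 -> N1.N0=(alive,v0) N1.N1=(suspect,v1) N1.N2=(dead,v1) N1.N3=(alive,v0) | N3.N0=(alive,v0) N3.N1=(suspect,v1) N3.N2=(dead,v1) N3.N3=(alive,v0)
Op 8: N1 marks N1=dead -> (dead,v2)
Op 9: N2 marks N2=suspect -> (suspect,v1)
Op 10: gossip N0<->N1 -> N0.N0=(alive,v0) N0.N1=(dead,v2) N0.N2=(dead,v1) N0.N3=(alive,v0) | N1.N0=(alive,v0) N1.N1=(dead,v2) N1.N2=(dead,v1) N1.N3=(alive,v0)

Answer: N0=alive,0 N1=suspect,1 N2=dead,1 N3=alive,0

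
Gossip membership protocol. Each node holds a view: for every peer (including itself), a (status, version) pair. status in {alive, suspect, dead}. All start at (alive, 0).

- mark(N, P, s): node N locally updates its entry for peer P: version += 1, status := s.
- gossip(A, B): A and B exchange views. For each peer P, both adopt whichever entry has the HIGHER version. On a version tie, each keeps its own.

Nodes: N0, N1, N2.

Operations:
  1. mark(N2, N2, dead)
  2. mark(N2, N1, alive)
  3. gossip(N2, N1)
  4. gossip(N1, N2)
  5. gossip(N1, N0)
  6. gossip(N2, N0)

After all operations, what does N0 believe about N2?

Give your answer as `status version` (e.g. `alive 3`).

Answer: dead 1

Derivation:
Op 1: N2 marks N2=dead -> (dead,v1)
Op 2: N2 marks N1=alive -> (alive,v1)
Op 3: gossip N2<->N1 -> N2.N0=(alive,v0) N2.N1=(alive,v1) N2.N2=(dead,v1) | N1.N0=(alive,v0) N1.N1=(alive,v1) N1.N2=(dead,v1)
Op 4: gossip N1<->N2 -> N1.N0=(alive,v0) N1.N1=(alive,v1) N1.N2=(dead,v1) | N2.N0=(alive,v0) N2.N1=(alive,v1) N2.N2=(dead,v1)
Op 5: gossip N1<->N0 -> N1.N0=(alive,v0) N1.N1=(alive,v1) N1.N2=(dead,v1) | N0.N0=(alive,v0) N0.N1=(alive,v1) N0.N2=(dead,v1)
Op 6: gossip N2<->N0 -> N2.N0=(alive,v0) N2.N1=(alive,v1) N2.N2=(dead,v1) | N0.N0=(alive,v0) N0.N1=(alive,v1) N0.N2=(dead,v1)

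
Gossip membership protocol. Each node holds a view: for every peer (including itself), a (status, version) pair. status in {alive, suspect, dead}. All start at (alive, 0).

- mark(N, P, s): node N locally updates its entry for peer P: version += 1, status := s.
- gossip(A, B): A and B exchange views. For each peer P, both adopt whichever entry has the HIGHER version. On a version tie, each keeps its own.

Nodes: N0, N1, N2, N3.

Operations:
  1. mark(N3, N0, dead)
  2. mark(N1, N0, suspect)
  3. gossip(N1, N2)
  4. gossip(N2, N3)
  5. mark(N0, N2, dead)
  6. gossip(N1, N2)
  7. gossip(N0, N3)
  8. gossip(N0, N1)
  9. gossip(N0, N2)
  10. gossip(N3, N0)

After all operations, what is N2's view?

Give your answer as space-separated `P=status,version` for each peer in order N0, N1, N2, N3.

Op 1: N3 marks N0=dead -> (dead,v1)
Op 2: N1 marks N0=suspect -> (suspect,v1)
Op 3: gossip N1<->N2 -> N1.N0=(suspect,v1) N1.N1=(alive,v0) N1.N2=(alive,v0) N1.N3=(alive,v0) | N2.N0=(suspect,v1) N2.N1=(alive,v0) N2.N2=(alive,v0) N2.N3=(alive,v0)
Op 4: gossip N2<->N3 -> N2.N0=(suspect,v1) N2.N1=(alive,v0) N2.N2=(alive,v0) N2.N3=(alive,v0) | N3.N0=(dead,v1) N3.N1=(alive,v0) N3.N2=(alive,v0) N3.N3=(alive,v0)
Op 5: N0 marks N2=dead -> (dead,v1)
Op 6: gossip N1<->N2 -> N1.N0=(suspect,v1) N1.N1=(alive,v0) N1.N2=(alive,v0) N1.N3=(alive,v0) | N2.N0=(suspect,v1) N2.N1=(alive,v0) N2.N2=(alive,v0) N2.N3=(alive,v0)
Op 7: gossip N0<->N3 -> N0.N0=(dead,v1) N0.N1=(alive,v0) N0.N2=(dead,v1) N0.N3=(alive,v0) | N3.N0=(dead,v1) N3.N1=(alive,v0) N3.N2=(dead,v1) N3.N3=(alive,v0)
Op 8: gossip N0<->N1 -> N0.N0=(dead,v1) N0.N1=(alive,v0) N0.N2=(dead,v1) N0.N3=(alive,v0) | N1.N0=(suspect,v1) N1.N1=(alive,v0) N1.N2=(dead,v1) N1.N3=(alive,v0)
Op 9: gossip N0<->N2 -> N0.N0=(dead,v1) N0.N1=(alive,v0) N0.N2=(dead,v1) N0.N3=(alive,v0) | N2.N0=(suspect,v1) N2.N1=(alive,v0) N2.N2=(dead,v1) N2.N3=(alive,v0)
Op 10: gossip N3<->N0 -> N3.N0=(dead,v1) N3.N1=(alive,v0) N3.N2=(dead,v1) N3.N3=(alive,v0) | N0.N0=(dead,v1) N0.N1=(alive,v0) N0.N2=(dead,v1) N0.N3=(alive,v0)

Answer: N0=suspect,1 N1=alive,0 N2=dead,1 N3=alive,0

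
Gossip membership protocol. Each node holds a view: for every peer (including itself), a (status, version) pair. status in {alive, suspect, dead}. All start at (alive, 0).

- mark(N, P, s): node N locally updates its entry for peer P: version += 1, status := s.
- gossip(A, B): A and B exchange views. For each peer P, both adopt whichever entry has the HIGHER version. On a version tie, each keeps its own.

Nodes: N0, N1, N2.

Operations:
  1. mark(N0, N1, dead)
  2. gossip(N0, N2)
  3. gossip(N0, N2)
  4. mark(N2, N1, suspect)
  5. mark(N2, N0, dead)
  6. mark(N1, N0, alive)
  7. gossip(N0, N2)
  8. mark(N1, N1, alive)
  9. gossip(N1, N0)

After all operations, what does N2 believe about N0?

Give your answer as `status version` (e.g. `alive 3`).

Answer: dead 1

Derivation:
Op 1: N0 marks N1=dead -> (dead,v1)
Op 2: gossip N0<->N2 -> N0.N0=(alive,v0) N0.N1=(dead,v1) N0.N2=(alive,v0) | N2.N0=(alive,v0) N2.N1=(dead,v1) N2.N2=(alive,v0)
Op 3: gossip N0<->N2 -> N0.N0=(alive,v0) N0.N1=(dead,v1) N0.N2=(alive,v0) | N2.N0=(alive,v0) N2.N1=(dead,v1) N2.N2=(alive,v0)
Op 4: N2 marks N1=suspect -> (suspect,v2)
Op 5: N2 marks N0=dead -> (dead,v1)
Op 6: N1 marks N0=alive -> (alive,v1)
Op 7: gossip N0<->N2 -> N0.N0=(dead,v1) N0.N1=(suspect,v2) N0.N2=(alive,v0) | N2.N0=(dead,v1) N2.N1=(suspect,v2) N2.N2=(alive,v0)
Op 8: N1 marks N1=alive -> (alive,v1)
Op 9: gossip N1<->N0 -> N1.N0=(alive,v1) N1.N1=(suspect,v2) N1.N2=(alive,v0) | N0.N0=(dead,v1) N0.N1=(suspect,v2) N0.N2=(alive,v0)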